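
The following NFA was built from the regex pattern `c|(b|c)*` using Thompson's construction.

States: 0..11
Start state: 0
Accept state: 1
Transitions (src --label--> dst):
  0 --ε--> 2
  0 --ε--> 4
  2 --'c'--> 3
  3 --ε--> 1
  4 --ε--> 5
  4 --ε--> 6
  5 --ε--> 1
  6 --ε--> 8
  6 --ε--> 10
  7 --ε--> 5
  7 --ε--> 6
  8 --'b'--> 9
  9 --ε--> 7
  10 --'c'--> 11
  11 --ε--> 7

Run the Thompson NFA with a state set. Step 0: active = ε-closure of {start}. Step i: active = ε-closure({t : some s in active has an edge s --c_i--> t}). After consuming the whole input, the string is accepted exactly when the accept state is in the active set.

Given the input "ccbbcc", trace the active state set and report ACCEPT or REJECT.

start: ε-closure({0}) = {0,1,2,4,5,6,8,10}
'c' @ 1: {1,3,5,6,7,8,10,11}  [accepting]
'c' @ 2: {1,5,6,7,8,10,11}  [accepting]
'b' @ 3: {1,5,6,7,8,9,10}  [accepting]
'b' @ 4: {1,5,6,7,8,9,10}  [accepting]
'c' @ 5: {1,5,6,7,8,10,11}  [accepting]
'c' @ 6: {1,5,6,7,8,10,11}  [accepting]
final: {1,5,6,7,8,10,11}; accept 1 in set

Answer: ACCEPT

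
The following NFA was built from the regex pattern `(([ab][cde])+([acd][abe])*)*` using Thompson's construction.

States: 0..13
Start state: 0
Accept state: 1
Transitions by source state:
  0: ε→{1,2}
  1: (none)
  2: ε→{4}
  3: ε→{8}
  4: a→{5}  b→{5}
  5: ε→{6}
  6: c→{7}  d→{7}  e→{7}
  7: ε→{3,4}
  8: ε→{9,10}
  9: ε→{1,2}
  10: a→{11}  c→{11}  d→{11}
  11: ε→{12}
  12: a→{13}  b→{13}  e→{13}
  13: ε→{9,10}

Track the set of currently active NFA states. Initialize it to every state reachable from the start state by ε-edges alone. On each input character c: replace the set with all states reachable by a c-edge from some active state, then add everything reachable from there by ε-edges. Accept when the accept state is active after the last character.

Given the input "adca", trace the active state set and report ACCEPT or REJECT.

Answer: ACCEPT

Steps:
S₀ = ε-closure({0}) = {0,1,2,4}
'a' @ 1: {5,6}
'd' @ 2: {1,2,3,4,7,8,9,10}  [accepting]
'c' @ 3: {11,12}
'a' @ 4: {1,2,4,9,10,13}  [accepting]
after full input: {1,2,4,9,10,13}  (accept=1 in)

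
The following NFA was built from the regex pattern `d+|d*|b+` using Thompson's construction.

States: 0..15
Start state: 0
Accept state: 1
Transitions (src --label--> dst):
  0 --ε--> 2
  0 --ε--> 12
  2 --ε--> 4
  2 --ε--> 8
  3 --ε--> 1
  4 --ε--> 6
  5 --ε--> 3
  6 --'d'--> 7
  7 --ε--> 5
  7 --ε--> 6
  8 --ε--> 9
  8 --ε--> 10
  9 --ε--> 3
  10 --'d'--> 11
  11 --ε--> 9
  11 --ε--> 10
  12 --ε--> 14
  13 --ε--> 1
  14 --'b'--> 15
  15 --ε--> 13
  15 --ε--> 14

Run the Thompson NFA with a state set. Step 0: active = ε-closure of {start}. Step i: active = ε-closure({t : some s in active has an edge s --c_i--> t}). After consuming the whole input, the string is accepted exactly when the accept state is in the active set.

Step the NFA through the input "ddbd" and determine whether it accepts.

Answer: REJECT

Derivation:
initial (ε-close {0}): {0,1,2,3,4,6,8,9,10,12,14}
'd' @ 1: {1,3,5,6,7,9,10,11}  ✓accept
'd' @ 2: {1,3,5,6,7,9,10,11}  ✓accept
'b' @ 3: {}  — state set empty
rest 'd' ignored (set empty)
end set {} — state 1 not in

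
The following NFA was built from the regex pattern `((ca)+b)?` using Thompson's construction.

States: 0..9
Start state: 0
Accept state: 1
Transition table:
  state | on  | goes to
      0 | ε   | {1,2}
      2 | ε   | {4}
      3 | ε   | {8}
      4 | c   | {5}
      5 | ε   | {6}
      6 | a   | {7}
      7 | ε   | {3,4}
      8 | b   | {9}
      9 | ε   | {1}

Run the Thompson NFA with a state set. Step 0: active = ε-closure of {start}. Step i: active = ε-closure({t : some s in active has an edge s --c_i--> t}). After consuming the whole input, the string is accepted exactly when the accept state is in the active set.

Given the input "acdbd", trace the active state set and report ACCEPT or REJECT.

start: ε-closure({0}) = {0,1,2,4}
'a' @ 1: {}  — dead — no transitions
rest 'cdbd' ignored (set empty)
end set {} — state 1 not in

Answer: REJECT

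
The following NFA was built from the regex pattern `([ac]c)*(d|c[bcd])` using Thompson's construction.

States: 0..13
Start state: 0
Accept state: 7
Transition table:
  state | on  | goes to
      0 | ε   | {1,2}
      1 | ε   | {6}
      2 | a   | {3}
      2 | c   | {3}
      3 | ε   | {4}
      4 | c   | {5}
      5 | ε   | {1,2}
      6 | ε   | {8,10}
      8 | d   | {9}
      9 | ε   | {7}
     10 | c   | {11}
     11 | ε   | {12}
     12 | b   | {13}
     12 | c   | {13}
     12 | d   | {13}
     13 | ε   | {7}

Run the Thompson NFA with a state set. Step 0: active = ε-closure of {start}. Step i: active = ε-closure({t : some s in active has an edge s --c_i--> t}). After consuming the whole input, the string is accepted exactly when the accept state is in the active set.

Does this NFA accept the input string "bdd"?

initial (ε-close {0}): {0,1,2,6,8,10}
'b' @ 1: {}  — no active states
rest 'dd' ignored (set empty)
final: {}; accept 7 not in set

Answer: REJECT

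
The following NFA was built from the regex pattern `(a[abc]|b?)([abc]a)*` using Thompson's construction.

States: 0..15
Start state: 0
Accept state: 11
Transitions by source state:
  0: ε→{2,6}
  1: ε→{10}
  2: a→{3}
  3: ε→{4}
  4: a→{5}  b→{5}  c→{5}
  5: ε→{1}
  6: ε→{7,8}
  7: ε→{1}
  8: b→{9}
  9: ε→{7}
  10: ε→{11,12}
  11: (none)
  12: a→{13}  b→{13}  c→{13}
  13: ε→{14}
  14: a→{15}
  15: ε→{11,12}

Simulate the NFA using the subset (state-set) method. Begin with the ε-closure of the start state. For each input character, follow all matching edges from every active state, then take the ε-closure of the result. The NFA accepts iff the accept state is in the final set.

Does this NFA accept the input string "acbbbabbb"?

Answer: REJECT

Trace:
S₀ = ε-closure({0}) = {0,1,2,6,7,8,10,11,12}
'a' @ 1: {3,4,13,14}
'c' @ 2: {1,5,10,11,12}  [accepting]
'b' @ 3: {13,14}
'b' @ 4: {}  — dead — no transitions
rest 'babbb' ignored (set empty)
final: {}; accept 11 not in set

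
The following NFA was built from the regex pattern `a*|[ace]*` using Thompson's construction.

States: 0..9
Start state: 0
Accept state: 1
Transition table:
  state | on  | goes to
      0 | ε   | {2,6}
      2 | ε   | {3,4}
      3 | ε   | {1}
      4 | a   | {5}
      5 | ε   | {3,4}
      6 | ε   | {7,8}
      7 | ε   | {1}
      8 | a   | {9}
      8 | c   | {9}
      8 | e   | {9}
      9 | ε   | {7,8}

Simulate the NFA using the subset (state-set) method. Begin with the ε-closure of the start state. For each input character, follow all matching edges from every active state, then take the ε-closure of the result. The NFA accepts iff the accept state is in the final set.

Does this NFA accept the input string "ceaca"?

Answer: ACCEPT

Derivation:
initial (ε-close {0}): {0,1,2,3,4,6,7,8}
'c' @ 1: {1,7,8,9}  ✓accept
'e' @ 2: {1,7,8,9}  ✓accept
'a' @ 3: {1,7,8,9}  ✓accept
'c' @ 4: {1,7,8,9}  ✓accept
'a' @ 5: {1,7,8,9}  ✓accept
after full input: {1,7,8,9}  (accept=1 in)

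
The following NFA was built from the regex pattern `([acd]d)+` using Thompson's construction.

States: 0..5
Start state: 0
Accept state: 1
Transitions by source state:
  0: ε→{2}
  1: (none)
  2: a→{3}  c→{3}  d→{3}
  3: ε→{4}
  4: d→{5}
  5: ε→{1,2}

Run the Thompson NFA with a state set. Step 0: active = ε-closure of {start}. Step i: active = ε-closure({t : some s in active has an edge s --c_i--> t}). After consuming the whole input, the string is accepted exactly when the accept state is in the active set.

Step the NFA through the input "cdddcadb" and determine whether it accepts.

start: ε-closure({0}) = {0,2}
'c' @ 1: {3,4}
'd' @ 2: {1,2,5}  ✓accept
'd' @ 3: {3,4}
'd' @ 4: {1,2,5}  ✓accept
'c' @ 5: {3,4}
'a' @ 6: {}  — no active states
rest 'db' ignored (set empty)
after full input: {}  (accept=1 not in)

Answer: REJECT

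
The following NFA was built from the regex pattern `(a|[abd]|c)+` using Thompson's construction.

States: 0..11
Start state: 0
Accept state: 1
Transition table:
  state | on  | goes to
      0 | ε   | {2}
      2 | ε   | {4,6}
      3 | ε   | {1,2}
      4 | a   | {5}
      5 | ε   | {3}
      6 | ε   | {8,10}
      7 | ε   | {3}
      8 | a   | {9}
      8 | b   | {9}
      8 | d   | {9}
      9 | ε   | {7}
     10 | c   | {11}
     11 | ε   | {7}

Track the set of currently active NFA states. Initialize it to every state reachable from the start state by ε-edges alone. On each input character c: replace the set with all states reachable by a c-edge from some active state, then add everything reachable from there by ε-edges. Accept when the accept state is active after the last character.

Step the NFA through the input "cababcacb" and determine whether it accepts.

Answer: ACCEPT

Steps:
S₀ = ε-closure({0}) = {0,2,4,6,8,10}
'c' @ 1: {1,2,3,4,6,7,8,10,11}  [accepting]
'a' @ 2: {1,2,3,4,5,6,7,8,9,10}  [accepting]
'b' @ 3: {1,2,3,4,6,7,8,9,10}  [accepting]
'a' @ 4: {1,2,3,4,5,6,7,8,9,10}  [accepting]
'b' @ 5: {1,2,3,4,6,7,8,9,10}  [accepting]
'c' @ 6: {1,2,3,4,6,7,8,10,11}  [accepting]
'a' @ 7: {1,2,3,4,5,6,7,8,9,10}  [accepting]
'c' @ 8: {1,2,3,4,6,7,8,10,11}  [accepting]
'b' @ 9: {1,2,3,4,6,7,8,9,10}  [accepting]
end set {1,2,3,4,6,7,8,9,10} — state 1 in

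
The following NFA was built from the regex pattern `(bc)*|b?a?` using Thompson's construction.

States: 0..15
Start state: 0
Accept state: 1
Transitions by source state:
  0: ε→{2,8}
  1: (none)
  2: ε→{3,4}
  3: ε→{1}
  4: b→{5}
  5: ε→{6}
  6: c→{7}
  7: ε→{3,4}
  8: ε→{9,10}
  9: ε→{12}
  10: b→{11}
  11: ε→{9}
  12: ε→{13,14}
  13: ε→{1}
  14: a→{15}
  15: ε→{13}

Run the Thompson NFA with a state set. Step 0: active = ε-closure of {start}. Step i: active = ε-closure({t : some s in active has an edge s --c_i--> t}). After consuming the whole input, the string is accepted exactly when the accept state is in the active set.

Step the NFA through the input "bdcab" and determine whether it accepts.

start: ε-closure({0}) = {0,1,2,3,4,8,9,10,12,13,14}
'b' @ 1: {1,5,6,9,11,12,13,14}  (accept∈set)
'd' @ 2: {}  — dead — no transitions
rest 'cab' ignored (set empty)
end set {} — state 1 not in

Answer: REJECT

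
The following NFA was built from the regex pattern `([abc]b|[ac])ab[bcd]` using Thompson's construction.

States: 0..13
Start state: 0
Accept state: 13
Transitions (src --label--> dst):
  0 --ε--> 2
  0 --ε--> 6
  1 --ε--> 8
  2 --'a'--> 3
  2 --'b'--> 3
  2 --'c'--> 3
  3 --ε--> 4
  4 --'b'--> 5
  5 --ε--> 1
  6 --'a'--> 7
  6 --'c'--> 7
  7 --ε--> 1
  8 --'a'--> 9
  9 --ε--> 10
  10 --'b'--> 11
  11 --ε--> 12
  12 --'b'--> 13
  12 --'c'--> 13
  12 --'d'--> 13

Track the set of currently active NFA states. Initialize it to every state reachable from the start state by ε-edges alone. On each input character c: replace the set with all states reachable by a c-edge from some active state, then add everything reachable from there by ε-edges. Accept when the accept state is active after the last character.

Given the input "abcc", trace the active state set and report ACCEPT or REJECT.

initial (ε-close {0}): {0,2,6}
'a' @ 1: {1,3,4,7,8}
'b' @ 2: {1,5,8}
'c' @ 3: {}  — dead — no transitions
rest 'c' ignored (set empty)
end set {} — state 13 not in

Answer: REJECT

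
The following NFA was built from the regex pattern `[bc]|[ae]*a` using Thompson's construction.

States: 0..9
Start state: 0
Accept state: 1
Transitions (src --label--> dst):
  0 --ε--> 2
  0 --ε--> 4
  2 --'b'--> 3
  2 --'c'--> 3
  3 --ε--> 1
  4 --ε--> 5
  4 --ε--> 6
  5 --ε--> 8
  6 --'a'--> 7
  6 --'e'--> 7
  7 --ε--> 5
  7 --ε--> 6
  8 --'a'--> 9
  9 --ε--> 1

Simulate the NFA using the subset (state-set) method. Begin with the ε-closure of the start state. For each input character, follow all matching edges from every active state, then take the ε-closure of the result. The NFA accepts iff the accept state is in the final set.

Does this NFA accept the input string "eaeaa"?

Answer: ACCEPT

Trace:
S₀ = ε-closure({0}) = {0,2,4,5,6,8}
'e' @ 1: {5,6,7,8}
'a' @ 2: {1,5,6,7,8,9}  (accept∈set)
'e' @ 3: {5,6,7,8}
'a' @ 4: {1,5,6,7,8,9}  (accept∈set)
'a' @ 5: {1,5,6,7,8,9}  (accept∈set)
after full input: {1,5,6,7,8,9}  (accept=1 in)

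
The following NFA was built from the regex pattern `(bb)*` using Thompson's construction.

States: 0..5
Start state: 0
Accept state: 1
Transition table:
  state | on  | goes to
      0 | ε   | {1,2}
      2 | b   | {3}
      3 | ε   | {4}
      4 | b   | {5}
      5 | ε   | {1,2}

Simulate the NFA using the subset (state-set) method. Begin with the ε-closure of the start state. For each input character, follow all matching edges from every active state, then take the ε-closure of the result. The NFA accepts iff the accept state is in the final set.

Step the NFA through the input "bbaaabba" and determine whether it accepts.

Answer: REJECT

Steps:
S₀ = ε-closure({0}) = {0,1,2}
'b' @ 1: {3,4}
'b' @ 2: {1,2,5}  (accept∈set)
'a' @ 3: {}  — dead — no transitions
rest 'aabba' ignored (set empty)
end set {} — state 1 not in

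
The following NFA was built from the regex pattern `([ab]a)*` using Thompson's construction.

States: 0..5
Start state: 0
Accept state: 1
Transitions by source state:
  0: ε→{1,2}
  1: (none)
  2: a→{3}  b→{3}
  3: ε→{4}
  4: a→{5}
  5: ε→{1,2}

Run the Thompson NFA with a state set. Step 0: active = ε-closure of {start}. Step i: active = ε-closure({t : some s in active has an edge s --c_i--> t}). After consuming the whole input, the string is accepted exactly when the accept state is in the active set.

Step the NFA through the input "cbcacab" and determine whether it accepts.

start: ε-closure({0}) = {0,1,2}
'c' @ 1: {}  — dead — no transitions
rest 'bcacab' ignored (set empty)
after full input: {}  (accept=1 not in)

Answer: REJECT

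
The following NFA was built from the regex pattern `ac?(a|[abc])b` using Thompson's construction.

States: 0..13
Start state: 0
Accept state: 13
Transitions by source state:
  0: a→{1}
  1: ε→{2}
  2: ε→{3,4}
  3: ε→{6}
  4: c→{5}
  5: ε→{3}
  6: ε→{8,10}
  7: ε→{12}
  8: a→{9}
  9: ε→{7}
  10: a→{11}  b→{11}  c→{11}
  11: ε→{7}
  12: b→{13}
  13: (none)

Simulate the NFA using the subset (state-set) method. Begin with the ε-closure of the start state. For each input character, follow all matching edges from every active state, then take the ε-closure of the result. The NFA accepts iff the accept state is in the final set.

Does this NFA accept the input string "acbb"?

Answer: ACCEPT

Steps:
initial (ε-close {0}): {0}
'a' @ 1: {1,2,3,4,6,8,10}
'c' @ 2: {3,5,6,7,8,10,11,12}
'b' @ 3: {7,11,12,13}  (accept∈set)
'b' @ 4: {13}  (accept∈set)
end set {13} — state 13 in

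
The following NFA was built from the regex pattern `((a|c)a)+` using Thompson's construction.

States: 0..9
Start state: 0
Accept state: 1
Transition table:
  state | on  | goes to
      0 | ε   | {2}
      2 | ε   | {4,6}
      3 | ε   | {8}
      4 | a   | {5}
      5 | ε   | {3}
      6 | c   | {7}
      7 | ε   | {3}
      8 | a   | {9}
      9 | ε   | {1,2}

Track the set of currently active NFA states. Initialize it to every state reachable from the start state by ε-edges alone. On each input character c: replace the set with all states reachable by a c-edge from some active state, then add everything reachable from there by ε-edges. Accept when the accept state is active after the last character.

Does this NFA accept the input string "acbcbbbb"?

Answer: REJECT

Steps:
initial (ε-close {0}): {0,2,4,6}
'a' @ 1: {3,5,8}
'c' @ 2: {}  — no active states
rest 'bcbbbb' ignored (set empty)
after full input: {}  (accept=1 not in)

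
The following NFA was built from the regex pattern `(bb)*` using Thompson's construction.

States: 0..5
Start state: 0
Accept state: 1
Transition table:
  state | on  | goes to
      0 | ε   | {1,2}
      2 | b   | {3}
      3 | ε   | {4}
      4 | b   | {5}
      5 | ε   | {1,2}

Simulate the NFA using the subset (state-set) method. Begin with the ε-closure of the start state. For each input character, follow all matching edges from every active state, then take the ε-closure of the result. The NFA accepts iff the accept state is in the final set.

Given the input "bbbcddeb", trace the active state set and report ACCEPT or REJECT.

Answer: REJECT

Steps:
initial (ε-close {0}): {0,1,2}
'b' @ 1: {3,4}
'b' @ 2: {1,2,5}  [accepting]
'b' @ 3: {3,4}
'c' @ 4: {}  — no active states
rest 'ddeb' ignored (set empty)
end set {} — state 1 not in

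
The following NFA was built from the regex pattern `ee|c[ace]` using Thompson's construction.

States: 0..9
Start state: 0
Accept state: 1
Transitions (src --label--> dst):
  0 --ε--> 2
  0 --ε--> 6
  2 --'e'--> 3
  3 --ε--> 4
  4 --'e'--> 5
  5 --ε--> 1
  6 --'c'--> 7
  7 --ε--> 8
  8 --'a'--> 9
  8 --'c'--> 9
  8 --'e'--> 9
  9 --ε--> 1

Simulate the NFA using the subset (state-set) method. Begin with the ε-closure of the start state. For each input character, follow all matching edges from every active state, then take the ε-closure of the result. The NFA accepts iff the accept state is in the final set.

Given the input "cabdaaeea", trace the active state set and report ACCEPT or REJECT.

initial (ε-close {0}): {0,2,6}
'c' @ 1: {7,8}
'a' @ 2: {1,9}  ✓accept
'b' @ 3: {}  — no active states
rest 'daaeea' ignored (set empty)
end set {} — state 1 not in

Answer: REJECT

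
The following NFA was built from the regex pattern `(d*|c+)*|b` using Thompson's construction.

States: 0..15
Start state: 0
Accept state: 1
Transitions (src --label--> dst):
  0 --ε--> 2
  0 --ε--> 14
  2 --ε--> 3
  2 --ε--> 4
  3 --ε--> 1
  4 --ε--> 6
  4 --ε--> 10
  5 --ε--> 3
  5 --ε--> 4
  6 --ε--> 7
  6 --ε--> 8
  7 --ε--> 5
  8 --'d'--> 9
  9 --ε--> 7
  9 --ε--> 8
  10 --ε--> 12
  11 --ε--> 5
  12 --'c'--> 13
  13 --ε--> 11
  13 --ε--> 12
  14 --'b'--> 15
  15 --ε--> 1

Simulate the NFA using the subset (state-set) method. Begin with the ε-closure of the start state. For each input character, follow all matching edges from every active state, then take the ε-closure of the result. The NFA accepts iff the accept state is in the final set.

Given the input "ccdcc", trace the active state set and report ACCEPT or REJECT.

Answer: ACCEPT

Trace:
S₀ = ε-closure({0}) = {0,1,2,3,4,5,6,7,8,10,12,14}
'c' @ 1: {1,3,4,5,6,7,8,10,11,12,13}  (accept∈set)
'c' @ 2: {1,3,4,5,6,7,8,10,11,12,13}  (accept∈set)
'd' @ 3: {1,3,4,5,6,7,8,9,10,12}  (accept∈set)
'c' @ 4: {1,3,4,5,6,7,8,10,11,12,13}  (accept∈set)
'c' @ 5: {1,3,4,5,6,7,8,10,11,12,13}  (accept∈set)
final: {1,3,4,5,6,7,8,10,11,12,13}; accept 1 in set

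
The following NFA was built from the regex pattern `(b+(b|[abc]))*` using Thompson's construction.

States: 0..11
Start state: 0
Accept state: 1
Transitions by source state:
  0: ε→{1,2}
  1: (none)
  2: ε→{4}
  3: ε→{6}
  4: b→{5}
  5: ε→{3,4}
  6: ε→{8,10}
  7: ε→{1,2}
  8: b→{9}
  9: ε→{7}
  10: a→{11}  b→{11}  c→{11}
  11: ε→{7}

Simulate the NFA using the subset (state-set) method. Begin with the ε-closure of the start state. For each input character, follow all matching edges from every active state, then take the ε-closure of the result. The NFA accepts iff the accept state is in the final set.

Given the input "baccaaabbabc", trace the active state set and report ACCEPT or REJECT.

Answer: REJECT

Steps:
start: ε-closure({0}) = {0,1,2,4}
'b' @ 1: {3,4,5,6,8,10}
'a' @ 2: {1,2,4,7,11}  [accepting]
'c' @ 3: {}  — no active states
rest 'caaabbabc' ignored (set empty)
end set {} — state 1 not in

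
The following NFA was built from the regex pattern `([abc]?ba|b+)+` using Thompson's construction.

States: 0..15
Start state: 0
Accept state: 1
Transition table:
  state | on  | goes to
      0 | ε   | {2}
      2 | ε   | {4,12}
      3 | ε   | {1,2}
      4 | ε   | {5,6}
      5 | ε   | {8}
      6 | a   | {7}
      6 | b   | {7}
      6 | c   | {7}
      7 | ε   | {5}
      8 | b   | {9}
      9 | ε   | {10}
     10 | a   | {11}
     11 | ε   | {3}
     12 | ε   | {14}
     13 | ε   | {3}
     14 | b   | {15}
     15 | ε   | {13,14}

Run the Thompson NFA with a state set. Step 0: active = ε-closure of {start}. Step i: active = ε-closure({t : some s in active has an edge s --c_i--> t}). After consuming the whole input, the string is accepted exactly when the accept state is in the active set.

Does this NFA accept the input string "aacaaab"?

start: ε-closure({0}) = {0,2,4,5,6,8,12,14}
'a' @ 1: {5,7,8}
'a' @ 2: {}  — state set empty
rest 'caaab' ignored (set empty)
final: {}; accept 1 not in set

Answer: REJECT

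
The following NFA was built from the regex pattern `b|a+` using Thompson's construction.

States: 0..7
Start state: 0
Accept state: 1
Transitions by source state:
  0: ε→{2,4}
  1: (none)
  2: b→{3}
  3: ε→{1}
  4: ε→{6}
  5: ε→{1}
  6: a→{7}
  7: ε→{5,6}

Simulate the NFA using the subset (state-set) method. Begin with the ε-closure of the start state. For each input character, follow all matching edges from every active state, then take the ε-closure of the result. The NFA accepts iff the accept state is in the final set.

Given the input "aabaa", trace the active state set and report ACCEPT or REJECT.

Answer: REJECT

Derivation:
start: ε-closure({0}) = {0,2,4,6}
'a' @ 1: {1,5,6,7}  ✓accept
'a' @ 2: {1,5,6,7}  ✓accept
'b' @ 3: {}  — no active states
rest 'aa' ignored (set empty)
final: {}; accept 1 not in set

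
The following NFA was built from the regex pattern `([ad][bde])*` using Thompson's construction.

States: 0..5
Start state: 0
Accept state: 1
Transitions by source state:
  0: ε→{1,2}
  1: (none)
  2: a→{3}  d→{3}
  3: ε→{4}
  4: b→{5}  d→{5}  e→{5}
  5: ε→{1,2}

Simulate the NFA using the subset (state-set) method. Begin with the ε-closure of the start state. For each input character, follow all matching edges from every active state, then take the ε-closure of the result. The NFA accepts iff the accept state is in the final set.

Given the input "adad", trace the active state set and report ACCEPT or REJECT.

Answer: ACCEPT

Steps:
start: ε-closure({0}) = {0,1,2}
'a' @ 1: {3,4}
'd' @ 2: {1,2,5}  [accepting]
'a' @ 3: {3,4}
'd' @ 4: {1,2,5}  [accepting]
after full input: {1,2,5}  (accept=1 in)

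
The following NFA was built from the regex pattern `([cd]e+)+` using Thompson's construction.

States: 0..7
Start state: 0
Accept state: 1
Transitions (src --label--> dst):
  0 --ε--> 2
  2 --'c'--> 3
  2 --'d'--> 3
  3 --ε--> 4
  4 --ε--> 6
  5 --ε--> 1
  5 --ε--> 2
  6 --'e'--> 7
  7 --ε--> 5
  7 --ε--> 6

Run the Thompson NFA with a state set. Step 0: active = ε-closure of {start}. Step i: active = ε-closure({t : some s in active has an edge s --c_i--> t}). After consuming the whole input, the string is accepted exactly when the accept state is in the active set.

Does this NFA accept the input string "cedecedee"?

initial (ε-close {0}): {0,2}
'c' @ 1: {3,4,6}
'e' @ 2: {1,2,5,6,7}  [accepting]
'd' @ 3: {3,4,6}
'e' @ 4: {1,2,5,6,7}  [accepting]
'c' @ 5: {3,4,6}
'e' @ 6: {1,2,5,6,7}  [accepting]
'd' @ 7: {3,4,6}
'e' @ 8: {1,2,5,6,7}  [accepting]
'e' @ 9: {1,2,5,6,7}  [accepting]
end set {1,2,5,6,7} — state 1 in

Answer: ACCEPT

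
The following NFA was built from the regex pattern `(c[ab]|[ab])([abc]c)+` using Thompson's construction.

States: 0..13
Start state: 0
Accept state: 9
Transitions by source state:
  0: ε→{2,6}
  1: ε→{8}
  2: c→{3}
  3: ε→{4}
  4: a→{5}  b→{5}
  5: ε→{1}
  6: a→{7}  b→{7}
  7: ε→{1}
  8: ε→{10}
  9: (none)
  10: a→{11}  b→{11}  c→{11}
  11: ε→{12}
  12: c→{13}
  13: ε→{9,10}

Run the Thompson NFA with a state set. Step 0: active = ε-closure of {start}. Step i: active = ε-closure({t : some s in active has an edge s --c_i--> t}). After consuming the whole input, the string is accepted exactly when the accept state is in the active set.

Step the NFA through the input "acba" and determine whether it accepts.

S₀ = ε-closure({0}) = {0,2,6}
'a' @ 1: {1,7,8,10}
'c' @ 2: {11,12}
'b' @ 3: {}  — state set empty
rest 'a' ignored (set empty)
after full input: {}  (accept=9 not in)

Answer: REJECT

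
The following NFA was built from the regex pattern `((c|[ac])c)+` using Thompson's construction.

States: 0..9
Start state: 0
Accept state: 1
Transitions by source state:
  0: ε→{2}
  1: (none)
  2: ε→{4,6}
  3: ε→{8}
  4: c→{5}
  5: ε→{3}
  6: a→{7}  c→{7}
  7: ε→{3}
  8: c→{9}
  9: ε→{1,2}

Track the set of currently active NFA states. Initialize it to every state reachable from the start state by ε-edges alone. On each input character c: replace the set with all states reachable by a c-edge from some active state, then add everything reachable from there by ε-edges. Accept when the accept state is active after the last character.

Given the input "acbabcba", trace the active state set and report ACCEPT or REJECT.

Answer: REJECT

Steps:
start: ε-closure({0}) = {0,2,4,6}
'a' @ 1: {3,7,8}
'c' @ 2: {1,2,4,6,9}  [accepting]
'b' @ 3: {}  — state set empty
rest 'abcba' ignored (set empty)
end set {} — state 1 not in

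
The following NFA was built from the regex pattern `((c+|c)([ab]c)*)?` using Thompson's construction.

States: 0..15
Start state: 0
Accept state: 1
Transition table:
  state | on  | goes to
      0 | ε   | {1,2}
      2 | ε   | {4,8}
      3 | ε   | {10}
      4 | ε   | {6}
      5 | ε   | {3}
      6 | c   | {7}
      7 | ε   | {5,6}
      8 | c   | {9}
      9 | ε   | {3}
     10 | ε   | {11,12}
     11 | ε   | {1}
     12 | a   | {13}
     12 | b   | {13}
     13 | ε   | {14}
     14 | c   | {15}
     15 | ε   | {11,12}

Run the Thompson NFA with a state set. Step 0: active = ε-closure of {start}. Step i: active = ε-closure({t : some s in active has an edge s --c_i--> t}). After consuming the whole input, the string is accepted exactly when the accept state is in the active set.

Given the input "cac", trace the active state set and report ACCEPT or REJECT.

Answer: ACCEPT

Trace:
start: ε-closure({0}) = {0,1,2,4,6,8}
'c' @ 1: {1,3,5,6,7,9,10,11,12}  ✓accept
'a' @ 2: {13,14}
'c' @ 3: {1,11,12,15}  ✓accept
end set {1,11,12,15} — state 1 in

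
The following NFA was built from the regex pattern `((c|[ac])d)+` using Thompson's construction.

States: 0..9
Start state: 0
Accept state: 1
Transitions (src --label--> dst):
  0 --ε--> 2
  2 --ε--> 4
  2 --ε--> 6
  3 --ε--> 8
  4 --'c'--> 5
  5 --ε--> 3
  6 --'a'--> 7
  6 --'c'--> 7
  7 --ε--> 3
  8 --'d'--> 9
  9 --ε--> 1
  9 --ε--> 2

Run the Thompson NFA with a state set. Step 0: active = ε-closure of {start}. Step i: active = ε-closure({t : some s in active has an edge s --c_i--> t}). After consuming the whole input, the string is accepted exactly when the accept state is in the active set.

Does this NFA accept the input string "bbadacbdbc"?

initial (ε-close {0}): {0,2,4,6}
'b' @ 1: {}  — state set empty
rest 'badacbdbc' ignored (set empty)
end set {} — state 1 not in

Answer: REJECT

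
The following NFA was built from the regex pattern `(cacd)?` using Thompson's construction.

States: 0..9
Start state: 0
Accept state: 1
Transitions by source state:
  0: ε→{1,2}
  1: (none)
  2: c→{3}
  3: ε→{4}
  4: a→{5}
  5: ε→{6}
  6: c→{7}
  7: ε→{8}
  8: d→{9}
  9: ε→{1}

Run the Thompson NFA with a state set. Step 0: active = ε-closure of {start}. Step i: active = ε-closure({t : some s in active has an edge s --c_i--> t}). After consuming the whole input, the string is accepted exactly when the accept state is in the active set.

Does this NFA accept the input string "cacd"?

S₀ = ε-closure({0}) = {0,1,2}
'c' @ 1: {3,4}
'a' @ 2: {5,6}
'c' @ 3: {7,8}
'd' @ 4: {1,9}  ✓accept
end set {1,9} — state 1 in

Answer: ACCEPT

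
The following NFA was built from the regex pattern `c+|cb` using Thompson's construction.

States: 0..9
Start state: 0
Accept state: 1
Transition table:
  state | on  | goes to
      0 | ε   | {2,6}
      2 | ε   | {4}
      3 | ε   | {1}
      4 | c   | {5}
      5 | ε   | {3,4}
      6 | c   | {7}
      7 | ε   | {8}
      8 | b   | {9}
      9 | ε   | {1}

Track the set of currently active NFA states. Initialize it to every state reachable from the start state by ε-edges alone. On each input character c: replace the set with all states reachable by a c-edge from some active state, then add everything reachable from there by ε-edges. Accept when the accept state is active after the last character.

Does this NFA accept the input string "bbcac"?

Answer: REJECT

Steps:
initial (ε-close {0}): {0,2,4,6}
'b' @ 1: {}  — no active states
rest 'bcac' ignored (set empty)
end set {} — state 1 not in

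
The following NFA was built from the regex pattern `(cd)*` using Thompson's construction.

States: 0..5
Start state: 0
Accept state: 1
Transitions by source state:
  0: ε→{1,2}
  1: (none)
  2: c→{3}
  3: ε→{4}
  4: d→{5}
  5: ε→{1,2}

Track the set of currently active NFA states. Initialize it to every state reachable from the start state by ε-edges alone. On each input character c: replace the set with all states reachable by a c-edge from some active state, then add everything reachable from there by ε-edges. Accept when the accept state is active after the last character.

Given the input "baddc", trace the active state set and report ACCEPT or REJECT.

Answer: REJECT

Steps:
start: ε-closure({0}) = {0,1,2}
'b' @ 1: {}  — no active states
rest 'addc' ignored (set empty)
after full input: {}  (accept=1 not in)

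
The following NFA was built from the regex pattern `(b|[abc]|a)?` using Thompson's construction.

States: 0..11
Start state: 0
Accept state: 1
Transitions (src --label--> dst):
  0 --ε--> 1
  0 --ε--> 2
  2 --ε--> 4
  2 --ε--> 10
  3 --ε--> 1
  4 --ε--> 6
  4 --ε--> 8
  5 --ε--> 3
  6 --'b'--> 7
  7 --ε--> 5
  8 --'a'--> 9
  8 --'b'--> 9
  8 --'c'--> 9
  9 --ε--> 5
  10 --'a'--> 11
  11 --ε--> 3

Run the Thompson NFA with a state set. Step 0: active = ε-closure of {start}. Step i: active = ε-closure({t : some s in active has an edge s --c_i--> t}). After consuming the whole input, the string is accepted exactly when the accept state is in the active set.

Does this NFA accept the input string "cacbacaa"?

S₀ = ε-closure({0}) = {0,1,2,4,6,8,10}
'c' @ 1: {1,3,5,9}  (accept∈set)
'a' @ 2: {}  — no active states
rest 'cbacaa' ignored (set empty)
final: {}; accept 1 not in set

Answer: REJECT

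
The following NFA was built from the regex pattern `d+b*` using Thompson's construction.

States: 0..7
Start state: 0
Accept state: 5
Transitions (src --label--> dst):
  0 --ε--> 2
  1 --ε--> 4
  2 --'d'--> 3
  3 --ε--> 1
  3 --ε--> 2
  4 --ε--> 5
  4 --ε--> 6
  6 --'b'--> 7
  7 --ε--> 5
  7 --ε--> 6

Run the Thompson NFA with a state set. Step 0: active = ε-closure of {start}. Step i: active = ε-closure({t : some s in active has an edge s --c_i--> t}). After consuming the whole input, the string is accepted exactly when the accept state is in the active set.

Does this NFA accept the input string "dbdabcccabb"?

initial (ε-close {0}): {0,2}
'd' @ 1: {1,2,3,4,5,6}  ✓accept
'b' @ 2: {5,6,7}  ✓accept
'd' @ 3: {}  — dead — no transitions
rest 'abcccabb' ignored (set empty)
after full input: {}  (accept=5 not in)

Answer: REJECT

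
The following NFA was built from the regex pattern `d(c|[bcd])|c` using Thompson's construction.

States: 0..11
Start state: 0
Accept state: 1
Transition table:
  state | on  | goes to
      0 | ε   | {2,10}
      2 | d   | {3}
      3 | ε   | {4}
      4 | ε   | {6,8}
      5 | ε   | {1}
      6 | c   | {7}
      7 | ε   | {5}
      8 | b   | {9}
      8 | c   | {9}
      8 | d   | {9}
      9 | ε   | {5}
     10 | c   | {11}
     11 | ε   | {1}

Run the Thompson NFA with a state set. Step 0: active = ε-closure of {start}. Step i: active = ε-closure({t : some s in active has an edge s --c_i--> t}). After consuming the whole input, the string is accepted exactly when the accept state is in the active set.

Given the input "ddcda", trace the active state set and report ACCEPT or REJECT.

Answer: REJECT

Steps:
initial (ε-close {0}): {0,2,10}
'd' @ 1: {3,4,6,8}
'd' @ 2: {1,5,9}  (accept∈set)
'c' @ 3: {}  — dead — no transitions
rest 'da' ignored (set empty)
end set {} — state 1 not in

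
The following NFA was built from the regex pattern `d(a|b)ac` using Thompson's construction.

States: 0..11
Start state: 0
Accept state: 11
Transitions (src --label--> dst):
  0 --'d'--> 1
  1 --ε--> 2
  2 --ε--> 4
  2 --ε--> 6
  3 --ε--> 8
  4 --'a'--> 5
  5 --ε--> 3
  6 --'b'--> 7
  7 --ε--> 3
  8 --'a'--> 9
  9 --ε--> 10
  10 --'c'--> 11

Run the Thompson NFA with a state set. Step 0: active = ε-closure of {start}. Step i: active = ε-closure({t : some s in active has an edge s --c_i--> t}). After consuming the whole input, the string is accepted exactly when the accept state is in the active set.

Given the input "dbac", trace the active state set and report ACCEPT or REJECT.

S₀ = ε-closure({0}) = {0}
'd' @ 1: {1,2,4,6}
'b' @ 2: {3,7,8}
'a' @ 3: {9,10}
'c' @ 4: {11}  (accept∈set)
end set {11} — state 11 in

Answer: ACCEPT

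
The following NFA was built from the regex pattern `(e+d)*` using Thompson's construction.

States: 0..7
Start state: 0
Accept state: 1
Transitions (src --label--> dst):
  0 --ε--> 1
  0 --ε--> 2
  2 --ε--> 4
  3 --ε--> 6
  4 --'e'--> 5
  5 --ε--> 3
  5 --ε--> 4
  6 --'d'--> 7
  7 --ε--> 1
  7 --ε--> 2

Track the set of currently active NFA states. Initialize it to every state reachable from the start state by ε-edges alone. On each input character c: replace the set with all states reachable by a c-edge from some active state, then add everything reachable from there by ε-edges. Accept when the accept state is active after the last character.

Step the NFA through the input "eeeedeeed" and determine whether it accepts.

start: ε-closure({0}) = {0,1,2,4}
'e' @ 1: {3,4,5,6}
'e' @ 2: {3,4,5,6}
'e' @ 3: {3,4,5,6}
'e' @ 4: {3,4,5,6}
'd' @ 5: {1,2,4,7}  [accepting]
'e' @ 6: {3,4,5,6}
'e' @ 7: {3,4,5,6}
'e' @ 8: {3,4,5,6}
'd' @ 9: {1,2,4,7}  [accepting]
after full input: {1,2,4,7}  (accept=1 in)

Answer: ACCEPT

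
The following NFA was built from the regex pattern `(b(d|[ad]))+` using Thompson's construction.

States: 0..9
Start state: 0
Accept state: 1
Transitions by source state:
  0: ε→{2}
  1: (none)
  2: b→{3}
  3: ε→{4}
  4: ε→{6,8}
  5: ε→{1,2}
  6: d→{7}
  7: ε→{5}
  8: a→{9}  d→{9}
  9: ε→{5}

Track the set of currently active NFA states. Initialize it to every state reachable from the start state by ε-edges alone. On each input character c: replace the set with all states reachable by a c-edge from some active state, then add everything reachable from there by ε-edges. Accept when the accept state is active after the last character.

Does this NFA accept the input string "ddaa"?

Answer: REJECT

Steps:
initial (ε-close {0}): {0,2}
'd' @ 1: {}  — state set empty
rest 'daa' ignored (set empty)
after full input: {}  (accept=1 not in)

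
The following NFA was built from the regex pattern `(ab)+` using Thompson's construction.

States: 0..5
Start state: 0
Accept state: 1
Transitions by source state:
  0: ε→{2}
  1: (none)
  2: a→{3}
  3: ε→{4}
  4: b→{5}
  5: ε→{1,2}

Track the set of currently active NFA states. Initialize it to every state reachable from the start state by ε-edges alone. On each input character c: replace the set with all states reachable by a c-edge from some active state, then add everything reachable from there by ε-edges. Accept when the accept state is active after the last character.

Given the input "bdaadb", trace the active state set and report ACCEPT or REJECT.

Answer: REJECT

Trace:
initial (ε-close {0}): {0,2}
'b' @ 1: {}  — dead — no transitions
rest 'daadb' ignored (set empty)
after full input: {}  (accept=1 not in)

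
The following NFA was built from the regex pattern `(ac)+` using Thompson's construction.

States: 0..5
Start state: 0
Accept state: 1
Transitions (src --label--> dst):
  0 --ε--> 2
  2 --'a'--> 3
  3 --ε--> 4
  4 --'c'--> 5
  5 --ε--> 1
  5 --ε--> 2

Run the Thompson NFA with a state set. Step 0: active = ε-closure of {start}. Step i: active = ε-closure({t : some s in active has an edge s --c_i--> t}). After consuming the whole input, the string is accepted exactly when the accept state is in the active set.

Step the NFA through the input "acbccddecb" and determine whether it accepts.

Answer: REJECT

Trace:
S₀ = ε-closure({0}) = {0,2}
'a' @ 1: {3,4}
'c' @ 2: {1,2,5}  [accepting]
'b' @ 3: {}  — no active states
rest 'ccddecb' ignored (set empty)
final: {}; accept 1 not in set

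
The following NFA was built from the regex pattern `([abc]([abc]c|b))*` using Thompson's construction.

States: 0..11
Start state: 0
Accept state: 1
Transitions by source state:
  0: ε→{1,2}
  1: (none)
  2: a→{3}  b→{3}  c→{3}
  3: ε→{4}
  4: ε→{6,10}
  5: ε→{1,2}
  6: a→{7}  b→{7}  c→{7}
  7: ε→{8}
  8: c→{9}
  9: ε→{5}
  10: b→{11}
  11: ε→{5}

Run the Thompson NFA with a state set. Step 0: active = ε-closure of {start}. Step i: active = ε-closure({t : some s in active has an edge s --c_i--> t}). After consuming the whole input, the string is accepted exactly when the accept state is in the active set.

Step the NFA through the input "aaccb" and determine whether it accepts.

Answer: ACCEPT

Steps:
start: ε-closure({0}) = {0,1,2}
'a' @ 1: {3,4,6,10}
'a' @ 2: {7,8}
'c' @ 3: {1,2,5,9}  (accept∈set)
'c' @ 4: {3,4,6,10}
'b' @ 5: {1,2,5,7,8,11}  (accept∈set)
end set {1,2,5,7,8,11} — state 1 in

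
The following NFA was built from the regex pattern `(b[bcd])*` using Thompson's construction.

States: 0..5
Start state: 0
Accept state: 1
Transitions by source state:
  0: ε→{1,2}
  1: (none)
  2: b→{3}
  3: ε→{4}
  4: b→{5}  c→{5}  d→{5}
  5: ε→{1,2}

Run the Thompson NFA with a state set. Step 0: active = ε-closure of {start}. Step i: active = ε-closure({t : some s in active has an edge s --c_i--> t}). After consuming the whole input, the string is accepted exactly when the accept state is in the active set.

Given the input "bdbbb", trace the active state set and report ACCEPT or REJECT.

start: ε-closure({0}) = {0,1,2}
'b' @ 1: {3,4}
'd' @ 2: {1,2,5}  (accept∈set)
'b' @ 3: {3,4}
'b' @ 4: {1,2,5}  (accept∈set)
'b' @ 5: {3,4}
final: {3,4}; accept 1 not in set

Answer: REJECT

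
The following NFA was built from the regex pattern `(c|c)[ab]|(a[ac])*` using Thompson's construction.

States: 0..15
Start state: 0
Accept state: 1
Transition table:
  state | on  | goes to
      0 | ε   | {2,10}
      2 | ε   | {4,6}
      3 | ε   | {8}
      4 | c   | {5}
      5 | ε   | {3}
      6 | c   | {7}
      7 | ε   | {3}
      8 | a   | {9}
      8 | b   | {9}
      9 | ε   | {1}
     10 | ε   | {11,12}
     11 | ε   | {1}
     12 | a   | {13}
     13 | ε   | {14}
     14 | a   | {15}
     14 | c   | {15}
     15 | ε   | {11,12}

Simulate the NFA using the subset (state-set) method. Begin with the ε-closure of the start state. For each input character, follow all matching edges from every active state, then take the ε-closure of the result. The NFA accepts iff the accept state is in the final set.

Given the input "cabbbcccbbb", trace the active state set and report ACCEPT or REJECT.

S₀ = ε-closure({0}) = {0,1,2,4,6,10,11,12}
'c' @ 1: {3,5,7,8}
'a' @ 2: {1,9}  [accepting]
'b' @ 3: {}  — state set empty
rest 'bbcccbbb' ignored (set empty)
after full input: {}  (accept=1 not in)

Answer: REJECT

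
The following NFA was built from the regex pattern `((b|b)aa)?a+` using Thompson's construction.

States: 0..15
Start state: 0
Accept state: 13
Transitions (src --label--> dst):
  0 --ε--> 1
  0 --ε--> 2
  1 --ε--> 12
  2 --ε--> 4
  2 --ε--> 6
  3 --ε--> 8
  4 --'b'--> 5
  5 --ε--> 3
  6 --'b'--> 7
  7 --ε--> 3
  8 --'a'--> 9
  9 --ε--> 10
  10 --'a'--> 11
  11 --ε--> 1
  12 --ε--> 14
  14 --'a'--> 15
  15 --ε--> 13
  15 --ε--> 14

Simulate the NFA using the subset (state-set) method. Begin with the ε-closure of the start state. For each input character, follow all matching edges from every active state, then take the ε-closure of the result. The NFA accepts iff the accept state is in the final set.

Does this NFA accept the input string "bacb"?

Answer: REJECT

Trace:
S₀ = ε-closure({0}) = {0,1,2,4,6,12,14}
'b' @ 1: {3,5,7,8}
'a' @ 2: {9,10}
'c' @ 3: {}  — dead — no transitions
rest 'b' ignored (set empty)
final: {}; accept 13 not in set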